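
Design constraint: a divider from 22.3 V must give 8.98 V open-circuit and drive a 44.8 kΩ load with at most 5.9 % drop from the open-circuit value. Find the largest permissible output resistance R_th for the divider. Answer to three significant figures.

Loading drop = R_th/(R_th + R_L) ≤ 0.0590, so R_th ≤ R_L · ε/(1−ε) = 44.8 kΩ × 0.0590/0.9410 = 2.81 kΩ.

R_th ≤ 2.81 kΩ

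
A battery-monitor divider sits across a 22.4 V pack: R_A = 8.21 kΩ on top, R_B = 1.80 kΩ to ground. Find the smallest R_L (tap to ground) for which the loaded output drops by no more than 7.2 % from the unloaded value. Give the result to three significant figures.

Output resistance R_th = R_A‖R_B = (8.21 × 1.80)/10.01 = 1.476 kΩ.
The fractional drop is R_th/(R_th + R_L); requiring this ≤ 0.0720 gives R_L ≥ R_th(1/0.0720 − 1) = 1.476 × 12.89 = 19.0 kΩ.

R_L(min) ≈ 19.0 kΩ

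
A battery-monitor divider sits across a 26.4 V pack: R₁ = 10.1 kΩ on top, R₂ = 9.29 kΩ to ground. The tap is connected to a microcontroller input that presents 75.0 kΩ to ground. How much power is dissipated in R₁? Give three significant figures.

P ≈ 20.9 mW

Total resistance from the source is R₁ + (R₂‖R_L) = 18.37 kΩ, so I = 26.4/18.37 kΩ = 1.437 mA.
P = I²·R₁ = (1.437 mA)² × 10.1 kΩ = 20.9 mW.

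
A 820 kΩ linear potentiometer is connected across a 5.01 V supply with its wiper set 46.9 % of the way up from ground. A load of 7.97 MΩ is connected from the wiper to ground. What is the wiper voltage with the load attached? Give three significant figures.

V ≈ 2.29 V

The wiper splits the pot into (1−α)R = 435.4 kΩ above and αR = 384.6 kΩ below.
Lower section ‖ load = 366.9 kΩ.
V_wiper = 5.01 × 366.9/(435.4 + 366.9) = 2.29 V.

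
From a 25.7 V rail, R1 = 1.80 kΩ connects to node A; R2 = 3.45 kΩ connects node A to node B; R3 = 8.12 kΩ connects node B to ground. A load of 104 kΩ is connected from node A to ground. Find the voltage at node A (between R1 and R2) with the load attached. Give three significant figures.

V ≈ 21.9 V

Below node A the series string R2+R3 = 11.57 kΩ sits in parallel with the 104 kΩ load: 10.41 kΩ.
V_A = 25.7 × 10.41/(1.80 + 10.41) = 21.9 V.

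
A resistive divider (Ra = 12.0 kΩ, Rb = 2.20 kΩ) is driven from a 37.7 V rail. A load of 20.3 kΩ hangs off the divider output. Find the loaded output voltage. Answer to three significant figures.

The load sits in parallel with Rb: Rb‖R_L = (2.20 × 20.3) / (2.20 + 20.3) = 1.985 kΩ.
V_out = 37.7 × 1.985 / (12.0 + 1.985) = 37.7 × 1.985/13.98 = 5.35 V.
(Unloaded it would have been 5.84 V.)

V_out ≈ 5.35 V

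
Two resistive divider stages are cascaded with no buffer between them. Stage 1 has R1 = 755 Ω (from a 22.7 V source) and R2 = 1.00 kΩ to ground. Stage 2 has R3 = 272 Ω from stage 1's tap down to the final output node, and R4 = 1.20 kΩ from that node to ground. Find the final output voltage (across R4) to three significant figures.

Stage 2 presents R3+R4 = 1472 Ω as a load on stage 1's tap.
Stage 1's lower leg becomes R2‖(R3+R4) = 595.5 Ω, so V_mid = 22.7 × 595.5/1350 = 10.01 V.
Stage 2 is itself unloaded: V_out = V_mid × R4/(R3+R4) = 10.01 × 1200/1472 = 8.16 V.

V_out ≈ 8.16 V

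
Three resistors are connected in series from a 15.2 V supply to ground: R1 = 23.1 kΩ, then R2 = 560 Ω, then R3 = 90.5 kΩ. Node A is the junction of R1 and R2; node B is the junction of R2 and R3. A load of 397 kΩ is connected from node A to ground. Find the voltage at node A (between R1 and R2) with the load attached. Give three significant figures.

Below node A the series string R2+R3 = 91060 Ω sits in parallel with the 397000 Ω load: 74070 Ω.
V_A = 15.2 × 74070/(23100 + 74070) = 11.6 V.

V ≈ 11.6 V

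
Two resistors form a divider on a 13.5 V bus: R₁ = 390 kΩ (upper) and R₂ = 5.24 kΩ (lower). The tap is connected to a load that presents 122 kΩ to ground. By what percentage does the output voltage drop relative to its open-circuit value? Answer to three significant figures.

The divider's output (Thévenin) resistance is R₁‖R₂ = 5.171 kΩ.
Fractional drop under load = R_th/(R_th + R_L) = 5.171 / (5.171 + 122) = 0.04066.
So the output falls by 4.07 %.

4.07 %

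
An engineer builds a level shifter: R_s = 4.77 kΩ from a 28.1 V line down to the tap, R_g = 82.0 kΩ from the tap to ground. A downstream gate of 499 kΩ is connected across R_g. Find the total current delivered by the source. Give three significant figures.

I ≈ 0.374 mA

R_g‖R_L = 70.43 kΩ, so the source sees R_s + R_g‖R_L = 75.20 kΩ.
I = 28.1 V / 75.20 kΩ = 0.374 mA.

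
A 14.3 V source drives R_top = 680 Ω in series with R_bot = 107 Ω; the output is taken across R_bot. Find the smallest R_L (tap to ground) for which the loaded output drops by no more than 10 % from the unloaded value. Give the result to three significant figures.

R_L(min) ≈ 832 Ω

Output resistance R_th = R_top‖R_bot = (680 × 107)/787.0 = 92.45 Ω.
The fractional drop is R_th/(R_th + R_L); requiring this ≤ 0.100 gives R_L ≥ R_th(1/0.100 − 1) = 92.45 × 9.000 = 832 Ω.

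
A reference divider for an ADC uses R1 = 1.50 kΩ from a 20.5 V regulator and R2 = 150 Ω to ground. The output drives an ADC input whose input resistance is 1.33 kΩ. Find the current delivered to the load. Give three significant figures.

I_L ≈ 1.27 mA

R2‖R_L = 134.8 Ω; V_out = 20.5 × 134.8/1635 = 1.690 V.
I_L = V_out / R_L = 1.690 / 1.33 kΩ = 1.27 mA.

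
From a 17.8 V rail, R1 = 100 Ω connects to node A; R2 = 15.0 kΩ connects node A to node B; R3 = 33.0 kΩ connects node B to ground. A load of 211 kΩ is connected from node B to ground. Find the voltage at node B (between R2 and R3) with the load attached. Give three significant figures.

V ≈ 11.6 V

At node B, R3 is in parallel with the load: R3‖R_L = 28540 Ω.
Below node A the resistance is R2 + (R3‖R_L) = 43540 Ω, so V_A = 17.8 × 43540/43640 = 17.76 V.
Then V_B = V_A × (R3‖R_L)/(R2 + R3‖R_L) = 17.76 × 28540/43540 = 11.6 V.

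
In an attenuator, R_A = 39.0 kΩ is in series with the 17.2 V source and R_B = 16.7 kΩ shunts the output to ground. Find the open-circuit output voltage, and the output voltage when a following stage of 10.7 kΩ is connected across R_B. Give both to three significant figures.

Open-circuit: V = 17.2 × 16.7/(39.0 + 16.7) = 5.16 V.
With the load, R_B becomes R_B‖R_L = 6.522 kΩ, so V = 17.2 × 6.522/45.52 = 2.46 V.

Unloaded: 5.16 V; loaded: 2.46 V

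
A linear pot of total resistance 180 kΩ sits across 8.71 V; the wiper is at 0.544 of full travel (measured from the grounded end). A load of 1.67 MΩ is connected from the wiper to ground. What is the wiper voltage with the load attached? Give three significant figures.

The wiper splits the pot into (1−α)R = 82.08 kΩ above and αR = 97.92 kΩ below.
Lower section ‖ load = 92.50 kΩ.
V_wiper = 8.71 × 92.50/(82.08 + 92.50) = 4.61 V.

V ≈ 4.61 V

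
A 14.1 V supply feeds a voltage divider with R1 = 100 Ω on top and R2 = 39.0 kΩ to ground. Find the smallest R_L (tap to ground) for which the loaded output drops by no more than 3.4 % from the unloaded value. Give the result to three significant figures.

R_L(min) ≈ 2.83 kΩ

Output resistance R_th = R1‖R2 = (100 × 39000)/39100 = 99.74 Ω.
The fractional drop is R_th/(R_th + R_L); requiring this ≤ 0.0340 gives R_L ≥ R_th(1/0.0340 − 1) = 99.74 × 28.41 = 2.83 kΩ.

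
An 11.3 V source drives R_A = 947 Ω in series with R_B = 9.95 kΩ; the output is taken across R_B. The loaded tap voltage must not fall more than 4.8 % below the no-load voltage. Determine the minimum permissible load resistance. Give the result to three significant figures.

Output resistance R_th = R_A‖R_B = (947 × 9950)/10900 = 864.7 Ω.
The fractional drop is R_th/(R_th + R_L); requiring this ≤ 0.0480 gives R_L ≥ R_th(1/0.0480 − 1) = 864.7 × 19.83 = 17.1 kΩ.

R_L(min) ≈ 17.1 kΩ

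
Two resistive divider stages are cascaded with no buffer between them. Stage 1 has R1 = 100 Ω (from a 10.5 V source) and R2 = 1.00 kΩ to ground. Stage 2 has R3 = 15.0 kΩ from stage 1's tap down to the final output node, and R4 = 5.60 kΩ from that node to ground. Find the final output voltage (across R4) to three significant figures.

V_out ≈ 2.58 V

Stage 2 presents R3+R4 = 20600 Ω as a load on stage 1's tap.
Stage 1's lower leg becomes R2‖(R3+R4) = 953.7 Ω, so V_mid = 10.5 × 953.7/1054 = 9.504 V.
Stage 2 is itself unloaded: V_out = V_mid × R4/(R3+R4) = 9.504 × 5600/20600 = 2.58 V.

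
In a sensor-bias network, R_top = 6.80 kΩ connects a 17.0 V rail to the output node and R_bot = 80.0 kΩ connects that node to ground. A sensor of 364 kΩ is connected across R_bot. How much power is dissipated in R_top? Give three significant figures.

P ≈ 0.375 mW

Total resistance from the source is R_top + (R_bot‖R_L) = 72.39 kΩ, so I = 17.0/72.39 kΩ = 0.2349 mA.
P = I²·R_top = (0.2349 mA)² × 6.80 kΩ = 0.375 mW.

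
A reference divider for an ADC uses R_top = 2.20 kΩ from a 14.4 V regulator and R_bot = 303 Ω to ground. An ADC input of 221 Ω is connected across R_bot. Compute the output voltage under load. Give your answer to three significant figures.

The load sits in parallel with R_bot: R_bot‖R_L = (303 × 221) / (303 + 221) = 127.8 Ω.
V_out = 14.4 × 127.8 / (2200 + 127.8) = 14.4 × 127.8/2328 = 0.791 V.
(Unloaded it would have been 1.74 V.)

V_out ≈ 0.791 V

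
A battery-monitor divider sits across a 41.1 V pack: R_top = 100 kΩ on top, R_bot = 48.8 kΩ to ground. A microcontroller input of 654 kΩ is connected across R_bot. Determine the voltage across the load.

The load sits in parallel with R_bot: R_bot‖R_L = (48.8 × 654) / (48.8 + 654) = 45.41 kΩ.
V_out = 41.1 × 45.41 / (100 + 45.41) = 41.1 × 45.41/145.4 = 12.8 V.
(Unloaded it would have been 13.5 V.)

V_out ≈ 12.8 V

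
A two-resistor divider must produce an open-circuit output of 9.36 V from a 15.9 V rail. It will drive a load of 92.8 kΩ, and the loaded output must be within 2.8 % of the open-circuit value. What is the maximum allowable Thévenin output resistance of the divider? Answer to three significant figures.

R_th ≤ 2.67 kΩ

Loading drop = R_th/(R_th + R_L) ≤ 0.0280, so R_th ≤ R_L · ε/(1−ε) = 92.8 kΩ × 0.0280/0.9720 = 2.67 kΩ.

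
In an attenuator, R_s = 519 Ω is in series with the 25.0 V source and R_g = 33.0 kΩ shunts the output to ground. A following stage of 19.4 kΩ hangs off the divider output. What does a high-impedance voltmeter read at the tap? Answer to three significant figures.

V_out ≈ 24.0 V

The load sits in parallel with R_g: R_g‖R_L = (33000 × 19400) / (33000 + 19400) = 12220 Ω.
V_out = 25.0 × 12220 / (519 + 12220) = 25.0 × 12220/12740 = 24.0 V.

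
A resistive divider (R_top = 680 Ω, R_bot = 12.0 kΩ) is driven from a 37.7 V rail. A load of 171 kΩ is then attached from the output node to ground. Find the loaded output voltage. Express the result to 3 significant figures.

V_out ≈ 35.5 V

The load sits in parallel with R_bot: R_bot‖R_L = (12000 × 171000) / (12000 + 171000) = 11210 Ω.
V_out = 37.7 × 11210 / (680 + 11210) = 37.7 × 11210/11890 = 35.5 V.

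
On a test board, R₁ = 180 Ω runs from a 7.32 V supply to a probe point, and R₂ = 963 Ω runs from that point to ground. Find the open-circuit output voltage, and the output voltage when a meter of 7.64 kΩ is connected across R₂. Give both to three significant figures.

Open-circuit: V = 7.32 × 963/(180 + 963) = 6.17 V.
With the load, R₂ becomes R₂‖R_L = 855.2 Ω, so V = 7.32 × 855.2/1035 = 6.05 V.

Unloaded: 6.17 V; loaded: 6.05 V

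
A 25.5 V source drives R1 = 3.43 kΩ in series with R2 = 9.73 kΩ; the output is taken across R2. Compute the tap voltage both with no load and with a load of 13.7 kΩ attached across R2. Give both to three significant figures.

Unloaded: 18.9 V; loaded: 15.9 V

Open-circuit: V = 25.5 × 9.73/(3.43 + 9.73) = 18.9 V.
With the load, R2 becomes R2‖R_L = 5.689 kΩ, so V = 25.5 × 5.689/9.119 = 15.9 V.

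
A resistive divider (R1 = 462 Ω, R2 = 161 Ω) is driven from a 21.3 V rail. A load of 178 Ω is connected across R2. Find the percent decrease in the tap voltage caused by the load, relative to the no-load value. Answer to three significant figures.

The divider's output (Thévenin) resistance is R1‖R2 = 119.4 Ω.
Fractional drop under load = R_th/(R_th + R_L) = 119.4 / (119.4 + 178) = 0.4015.
So the output falls by 40.1 %.

40.1 %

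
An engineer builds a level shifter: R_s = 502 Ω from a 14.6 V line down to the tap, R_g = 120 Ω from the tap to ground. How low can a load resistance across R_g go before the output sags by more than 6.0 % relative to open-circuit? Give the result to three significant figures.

Output resistance R_th = R_s‖R_g = (502 × 120)/622.0 = 96.85 Ω.
The fractional drop is R_th/(R_th + R_L); requiring this ≤ 0.0600 gives R_L ≥ R_th(1/0.0600 − 1) = 96.85 × 15.67 = 1.52 kΩ.

R_L(min) ≈ 1.52 kΩ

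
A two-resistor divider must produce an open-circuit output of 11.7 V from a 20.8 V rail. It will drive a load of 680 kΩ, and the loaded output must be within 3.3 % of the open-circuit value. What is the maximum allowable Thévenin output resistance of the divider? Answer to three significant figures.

Loading drop = R_th/(R_th + R_L) ≤ 0.0330, so R_th ≤ R_L · ε/(1−ε) = 680 kΩ × 0.0330/0.9670 = 23.2 kΩ.
(Any R1, R2 with R2/(R1+R2) = 0.562 and R1‖R2 ≤ 23.2 kΩ will meet the spec.)

R_th ≤ 23.2 kΩ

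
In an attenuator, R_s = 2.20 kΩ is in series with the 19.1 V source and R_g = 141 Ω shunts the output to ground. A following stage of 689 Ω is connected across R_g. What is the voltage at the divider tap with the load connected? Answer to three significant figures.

V_out ≈ 0.965 V

The load sits in parallel with R_g: R_g‖R_L = (141 × 689) / (141 + 689) = 117.0 Ω.
V_out = 19.1 × 117.0 / (2200 + 117.0) = 19.1 × 117.0/2317 = 0.965 V.
(Unloaded it would have been 1.15 V.)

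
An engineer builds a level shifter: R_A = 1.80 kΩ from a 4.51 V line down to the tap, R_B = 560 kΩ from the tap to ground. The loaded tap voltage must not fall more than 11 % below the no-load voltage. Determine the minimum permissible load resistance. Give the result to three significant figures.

R_L(min) ≈ 14.5 kΩ

Output resistance R_th = R_A‖R_B = (1.80 × 560)/561.8 = 1.794 kΩ.
The fractional drop is R_th/(R_th + R_L); requiring this ≤ 0.110 gives R_L ≥ R_th(1/0.110 − 1) = 1.794 × 8.091 = 14.5 kΩ.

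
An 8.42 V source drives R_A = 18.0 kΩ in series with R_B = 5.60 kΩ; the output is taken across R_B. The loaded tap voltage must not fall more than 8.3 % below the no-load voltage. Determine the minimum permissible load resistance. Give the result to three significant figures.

Output resistance R_th = R_A‖R_B = (18.0 × 5.60)/23.60 = 4.271 kΩ.
The fractional drop is R_th/(R_th + R_L); requiring this ≤ 0.0830 gives R_L ≥ R_th(1/0.0830 − 1) = 4.271 × 11.05 = 47.2 kΩ.

R_L(min) ≈ 47.2 kΩ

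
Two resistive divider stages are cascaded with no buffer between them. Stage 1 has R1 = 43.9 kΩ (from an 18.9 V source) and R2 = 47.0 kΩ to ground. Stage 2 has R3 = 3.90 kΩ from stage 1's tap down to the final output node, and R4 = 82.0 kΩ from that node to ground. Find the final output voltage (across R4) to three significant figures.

Stage 2 presents R3+R4 = 85.90 kΩ as a load on stage 1's tap.
Stage 1's lower leg becomes R2‖(R3+R4) = 30.38 kΩ, so V_mid = 18.9 × 30.38/74.28 = 7.730 V.
Stage 2 is itself unloaded: V_out = V_mid × R4/(R3+R4) = 7.730 × 82.0/85.90 = 7.38 V.

V_out ≈ 7.38 V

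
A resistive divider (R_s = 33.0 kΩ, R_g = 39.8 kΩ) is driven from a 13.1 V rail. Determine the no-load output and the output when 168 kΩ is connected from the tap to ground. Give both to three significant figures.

Open-circuit: V = 13.1 × 39.8/(33.0 + 39.8) = 7.16 V.
With the load, R_g becomes R_g‖R_L = 32.18 kΩ, so V = 13.1 × 32.18/65.18 = 6.47 V.

Unloaded: 7.16 V; loaded: 6.47 V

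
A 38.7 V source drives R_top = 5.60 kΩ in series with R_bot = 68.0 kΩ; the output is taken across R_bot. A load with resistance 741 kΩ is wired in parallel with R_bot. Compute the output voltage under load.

V_out ≈ 35.5 V

The load sits in parallel with R_bot: R_bot‖R_L = (68.0 × 741) / (68.0 + 741) = 62.28 kΩ.
V_out = 38.7 × 62.28 / (5.60 + 62.28) = 38.7 × 62.28/67.88 = 35.5 V.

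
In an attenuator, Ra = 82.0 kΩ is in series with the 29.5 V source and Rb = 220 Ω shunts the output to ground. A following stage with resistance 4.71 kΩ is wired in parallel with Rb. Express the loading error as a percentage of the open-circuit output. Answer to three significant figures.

4.45 %

The divider's output (Thévenin) resistance is Ra‖Rb = 219.4 Ω.
Fractional drop under load = R_th/(R_th + R_L) = 219.4 / (219.4 + 4710) = 0.04451.
So the output falls by 4.45 %.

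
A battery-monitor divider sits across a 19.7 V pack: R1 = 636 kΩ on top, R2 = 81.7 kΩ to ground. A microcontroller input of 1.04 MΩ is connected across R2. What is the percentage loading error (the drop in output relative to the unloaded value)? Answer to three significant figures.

The divider's output (Thévenin) resistance is R1‖R2 = 72.40 kΩ.
Fractional drop under load = R_th/(R_th + R_L) = 72.40 / (72.40 + 1040) = 0.06508.
So the output falls by 6.51 %.

6.51 %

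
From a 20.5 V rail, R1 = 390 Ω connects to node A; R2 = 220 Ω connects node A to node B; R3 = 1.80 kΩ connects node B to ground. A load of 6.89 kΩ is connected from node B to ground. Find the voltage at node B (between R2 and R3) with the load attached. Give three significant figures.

V ≈ 14.4 V

At node B, R3 is in parallel with the load: R3‖R_L = 1427 Ω.
Below node A the resistance is R2 + (R3‖R_L) = 1647 Ω, so V_A = 20.5 × 1647/2037 = 16.58 V.
Then V_B = V_A × (R3‖R_L)/(R2 + R3‖R_L) = 16.58 × 1427/1647 = 14.4 V.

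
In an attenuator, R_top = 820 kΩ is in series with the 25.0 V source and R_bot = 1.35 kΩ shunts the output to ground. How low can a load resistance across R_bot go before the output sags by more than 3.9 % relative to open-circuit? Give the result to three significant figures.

Output resistance R_th = R_top‖R_bot = (820 × 1.35)/821.4 = 1.348 kΩ.
The fractional drop is R_th/(R_th + R_L); requiring this ≤ 0.0390 gives R_L ≥ R_th(1/0.0390 − 1) = 1.348 × 24.64 = 33.2 kΩ.

R_L(min) ≈ 33.2 kΩ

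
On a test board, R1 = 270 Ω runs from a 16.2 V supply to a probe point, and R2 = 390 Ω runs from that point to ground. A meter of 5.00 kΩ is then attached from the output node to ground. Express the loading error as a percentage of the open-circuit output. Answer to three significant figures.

The divider's output (Thévenin) resistance is R1‖R2 = 159.5 Ω.
Fractional drop under load = R_th/(R_th + R_L) = 159.5 / (159.5 + 5000) = 0.03092.
So the output falls by 3.09 %.

3.09 %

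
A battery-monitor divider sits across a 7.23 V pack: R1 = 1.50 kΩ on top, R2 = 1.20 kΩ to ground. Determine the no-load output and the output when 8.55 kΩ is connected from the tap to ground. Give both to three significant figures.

Unloaded: 3.21 V; loaded: 2.98 V

Open-circuit: V = 7.23 × 1.20/(1.50 + 1.20) = 3.21 V.
With the load, R2 becomes R2‖R_L = 1.052 kΩ, so V = 7.23 × 1.052/2.552 = 2.98 V.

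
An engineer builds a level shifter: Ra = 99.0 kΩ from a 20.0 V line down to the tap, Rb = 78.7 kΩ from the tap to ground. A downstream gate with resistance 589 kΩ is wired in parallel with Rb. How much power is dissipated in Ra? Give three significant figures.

P ≈ 1.40 mW

Total resistance from the source is Ra + (Rb‖R_L) = 168.4 kΩ, so I = 20.0/168.4 kΩ = 0.1187 mA.
P = I²·Ra = (0.1187 mA)² × 99.0 kΩ = 1.40 mW.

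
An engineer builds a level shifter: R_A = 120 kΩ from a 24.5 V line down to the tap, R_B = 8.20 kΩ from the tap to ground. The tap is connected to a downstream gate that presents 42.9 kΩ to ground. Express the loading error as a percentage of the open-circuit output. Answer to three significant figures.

The divider's output (Thévenin) resistance is R_A‖R_B = 7.676 kΩ.
Fractional drop under load = R_th/(R_th + R_L) = 7.676 / (7.676 + 42.9) = 0.1518.
So the output falls by 15.2 %.

15.2 %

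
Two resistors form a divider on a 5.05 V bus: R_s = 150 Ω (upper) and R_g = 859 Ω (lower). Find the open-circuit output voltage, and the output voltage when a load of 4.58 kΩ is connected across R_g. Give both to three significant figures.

Unloaded: 4.30 V; loaded: 4.18 V

Open-circuit: V = 5.05 × 859/(150 + 859) = 4.30 V.
With the load, R_g becomes R_g‖R_L = 723.3 Ω, so V = 5.05 × 723.3/873.3 = 4.18 V.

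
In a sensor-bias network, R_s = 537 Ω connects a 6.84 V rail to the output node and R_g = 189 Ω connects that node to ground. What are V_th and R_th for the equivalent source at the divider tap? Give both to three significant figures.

V_th is the open-circuit tap voltage: 6.84 × 189/(537 + 189) = 1.78 V.
With the supply zeroed, R_s and R_g appear in parallel from the tap: R_th = R_s‖R_g = (537 × 189)/726.0 = 140 Ω.

V_th = 1.78 V, R_th = 140 Ω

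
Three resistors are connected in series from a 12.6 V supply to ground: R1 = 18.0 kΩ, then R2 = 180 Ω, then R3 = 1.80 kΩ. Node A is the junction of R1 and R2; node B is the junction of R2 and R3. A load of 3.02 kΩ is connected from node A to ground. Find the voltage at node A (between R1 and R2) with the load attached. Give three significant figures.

Below node A the series string R2+R3 = 1980 Ω sits in parallel with the 3020 Ω load: 1196 Ω.
V_A = 12.6 × 1196/(18000 + 1196) = 0.785 V.

V ≈ 0.785 V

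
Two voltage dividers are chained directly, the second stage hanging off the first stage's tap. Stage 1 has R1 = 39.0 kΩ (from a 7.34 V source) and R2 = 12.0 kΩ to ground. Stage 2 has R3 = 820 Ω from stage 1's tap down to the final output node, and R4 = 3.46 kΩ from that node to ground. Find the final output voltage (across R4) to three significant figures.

Stage 2 presents R3+R4 = 4280 Ω as a load on stage 1's tap.
Stage 1's lower leg becomes R2‖(R3+R4) = 3155 Ω, so V_mid = 7.34 × 3155/42150 = 0.5493 V.
Stage 2 is itself unloaded: V_out = V_mid × R4/(R3+R4) = 0.5493 × 3460/4280 = 0.444 V.

V_out ≈ 0.444 V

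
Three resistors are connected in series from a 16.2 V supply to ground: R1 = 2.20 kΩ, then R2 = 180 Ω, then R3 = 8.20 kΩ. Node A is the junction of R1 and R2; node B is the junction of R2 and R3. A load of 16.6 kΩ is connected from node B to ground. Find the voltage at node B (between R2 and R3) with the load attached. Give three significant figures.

At node B, R3 is in parallel with the load: R3‖R_L = 5489 Ω.
Below node A the resistance is R2 + (R3‖R_L) = 5669 Ω, so V_A = 16.2 × 5669/7869 = 11.67 V.
Then V_B = V_A × (R3‖R_L)/(R2 + R3‖R_L) = 11.67 × 5489/5669 = 11.3 V.

V ≈ 11.3 V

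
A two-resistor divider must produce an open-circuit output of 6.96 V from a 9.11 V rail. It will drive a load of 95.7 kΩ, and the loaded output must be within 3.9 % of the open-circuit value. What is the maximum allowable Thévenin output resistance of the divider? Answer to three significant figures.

R_th ≤ 3.88 kΩ

Loading drop = R_th/(R_th + R_L) ≤ 0.0390, so R_th ≤ R_L · ε/(1−ε) = 95.7 kΩ × 0.0390/0.9610 = 3.88 kΩ.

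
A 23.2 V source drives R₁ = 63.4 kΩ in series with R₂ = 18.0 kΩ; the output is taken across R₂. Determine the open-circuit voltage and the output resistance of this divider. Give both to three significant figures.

V_th = 5.13 V, R_th = 14.0 kΩ

V_th is the open-circuit tap voltage: 23.2 × 18.0/(63.4 + 18.0) = 5.13 V.
With the supply zeroed, R₁ and R₂ appear in parallel from the tap: R_th = R₁‖R₂ = (63.4 × 18.0)/81.40 = 14.0 kΩ.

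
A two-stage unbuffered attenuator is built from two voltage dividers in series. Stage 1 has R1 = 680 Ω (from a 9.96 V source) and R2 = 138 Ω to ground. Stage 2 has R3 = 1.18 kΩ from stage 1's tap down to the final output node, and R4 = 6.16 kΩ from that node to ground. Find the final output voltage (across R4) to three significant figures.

Stage 2 presents R3+R4 = 7340 Ω as a load on stage 1's tap.
Stage 1's lower leg becomes R2‖(R3+R4) = 135.5 Ω, so V_mid = 9.96 × 135.5/815.5 = 1.654 V.
Stage 2 is itself unloaded: V_out = V_mid × R4/(R3+R4) = 1.654 × 6160/7340 = 1.39 V.

V_out ≈ 1.39 V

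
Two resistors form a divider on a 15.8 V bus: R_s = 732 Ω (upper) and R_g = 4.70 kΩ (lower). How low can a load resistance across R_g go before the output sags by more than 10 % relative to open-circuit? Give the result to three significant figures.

Output resistance R_th = R_s‖R_g = (732 × 4700)/5432 = 633.4 Ω.
The fractional drop is R_th/(R_th + R_L); requiring this ≤ 0.100 gives R_L ≥ R_th(1/0.100 − 1) = 633.4 × 9.000 = 5.70 kΩ.

R_L(min) ≈ 5.70 kΩ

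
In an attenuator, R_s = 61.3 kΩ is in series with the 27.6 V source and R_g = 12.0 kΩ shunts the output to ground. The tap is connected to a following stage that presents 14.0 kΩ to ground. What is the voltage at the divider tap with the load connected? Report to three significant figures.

V_out ≈ 2.63 V

The load sits in parallel with R_g: R_g‖R_L = (12.0 × 14.0) / (12.0 + 14.0) = 6.462 kΩ.
V_out = 27.6 × 6.462 / (61.3 + 6.462) = 27.6 × 6.462/67.76 = 2.63 V.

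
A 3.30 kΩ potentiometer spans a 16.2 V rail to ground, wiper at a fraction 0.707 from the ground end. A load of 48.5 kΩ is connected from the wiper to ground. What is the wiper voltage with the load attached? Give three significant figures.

The wiper splits the pot into (1−α)R = 966.9 Ω above and αR = 2333 Ω below.
Lower section ‖ load = 2226 Ω.
V_wiper = 16.2 × 2226/(966.9 + 2226) = 11.3 V.

V ≈ 11.3 V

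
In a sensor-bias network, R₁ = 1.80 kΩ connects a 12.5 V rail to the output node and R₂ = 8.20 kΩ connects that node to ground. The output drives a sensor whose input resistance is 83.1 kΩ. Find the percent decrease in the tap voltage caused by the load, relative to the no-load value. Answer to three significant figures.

1.75 %

The divider's output (Thévenin) resistance is R₁‖R₂ = 1.476 kΩ.
Fractional drop under load = R_th/(R_th + R_L) = 1.476 / (1.476 + 83.1) = 0.01745.
So the output falls by 1.75 %.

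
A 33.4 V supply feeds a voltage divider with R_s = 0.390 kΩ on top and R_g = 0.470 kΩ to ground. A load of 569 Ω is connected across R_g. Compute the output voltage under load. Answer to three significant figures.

V_out ≈ 13.3 V

The load sits in parallel with R_g: R_g‖R_L = (470 × 569) / (470 + 569) = 257.4 Ω.
V_out = 33.4 × 257.4 / (390 + 257.4) = 33.4 × 257.4/647.4 = 13.3 V.
(Unloaded it would have been 18.3 V.)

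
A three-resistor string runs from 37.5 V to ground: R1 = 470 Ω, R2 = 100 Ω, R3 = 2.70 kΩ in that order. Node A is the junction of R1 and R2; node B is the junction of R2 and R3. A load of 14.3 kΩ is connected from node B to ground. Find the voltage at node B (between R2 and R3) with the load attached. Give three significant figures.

At node B, R3 is in parallel with the load: R3‖R_L = 2271 Ω.
Below node A the resistance is R2 + (R3‖R_L) = 2371 Ω, so V_A = 37.5 × 2371/2841 = 31.30 V.
Then V_B = V_A × (R3‖R_L)/(R2 + R3‖R_L) = 31.30 × 2271/2371 = 30.0 V.

V ≈ 30.0 V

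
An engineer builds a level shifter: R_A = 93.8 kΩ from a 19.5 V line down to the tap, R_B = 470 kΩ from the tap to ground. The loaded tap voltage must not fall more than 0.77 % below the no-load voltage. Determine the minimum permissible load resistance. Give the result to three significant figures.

Output resistance R_th = R_A‖R_B = (93.8 × 470)/563.8 = 78.19 kΩ.
The fractional drop is R_th/(R_th + R_L); requiring this ≤ 0.00770 gives R_L ≥ R_th(1/0.00770 − 1) = 78.19 × 128.9 = 10.1 MΩ.

R_L(min) ≈ 10.1 MΩ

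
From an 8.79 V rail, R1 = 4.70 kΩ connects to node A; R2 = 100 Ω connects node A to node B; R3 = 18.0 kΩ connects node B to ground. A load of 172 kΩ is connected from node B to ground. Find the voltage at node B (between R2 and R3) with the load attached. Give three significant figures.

At node B, R3 is in parallel with the load: R3‖R_L = 16290 Ω.
Below node A the resistance is R2 + (R3‖R_L) = 16390 Ω, so V_A = 8.79 × 16390/21090 = 6.832 V.
Then V_B = V_A × (R3‖R_L)/(R2 + R3‖R_L) = 6.832 × 16290/16390 = 6.79 V.

V ≈ 6.79 V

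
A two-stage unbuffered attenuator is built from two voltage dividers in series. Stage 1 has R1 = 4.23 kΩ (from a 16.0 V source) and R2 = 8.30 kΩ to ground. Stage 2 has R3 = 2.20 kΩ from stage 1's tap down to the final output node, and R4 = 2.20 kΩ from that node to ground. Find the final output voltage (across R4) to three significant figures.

V_out ≈ 3.24 V

Stage 2 presents R3+R4 = 4.400 kΩ as a load on stage 1's tap.
Stage 1's lower leg becomes R2‖(R3+R4) = 2.876 kΩ, so V_mid = 16.0 × 2.876/7.106 = 6.475 V.
Stage 2 is itself unloaded: V_out = V_mid × R4/(R3+R4) = 6.475 × 2.20/4.400 = 3.24 V.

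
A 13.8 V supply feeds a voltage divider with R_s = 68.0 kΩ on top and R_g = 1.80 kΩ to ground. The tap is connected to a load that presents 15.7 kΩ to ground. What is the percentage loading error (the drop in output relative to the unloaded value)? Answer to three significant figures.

Unloaded V = 13.8 × 1.80/69.80 = 0.35587 V.
Loaded: R_g‖R_L = 1.615 kΩ, giving V = 13.8 × 1.615/69.61 = 0.32012 V.
Drop = (0.35587 − 0.32012) / 0.35587 = 10.0 %.

10.0 %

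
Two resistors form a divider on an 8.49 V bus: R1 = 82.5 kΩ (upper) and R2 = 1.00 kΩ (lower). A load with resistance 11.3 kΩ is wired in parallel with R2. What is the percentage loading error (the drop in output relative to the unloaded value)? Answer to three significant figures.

The divider's output (Thévenin) resistance is R1‖R2 = 0.9880 kΩ.
Fractional drop under load = R_th/(R_th + R_L) = 0.9880 / (0.9880 + 11.3) = 0.08041.
So the output falls by 8.04 %.

8.04 %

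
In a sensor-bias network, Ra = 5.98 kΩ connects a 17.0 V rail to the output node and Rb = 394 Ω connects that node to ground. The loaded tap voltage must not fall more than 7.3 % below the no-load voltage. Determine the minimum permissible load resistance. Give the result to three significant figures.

R_L(min) ≈ 4.69 kΩ

Output resistance R_th = Ra‖Rb = (5980 × 394)/6374 = 369.6 Ω.
The fractional drop is R_th/(R_th + R_L); requiring this ≤ 0.0730 gives R_L ≥ R_th(1/0.0730 − 1) = 369.6 × 12.70 = 4.69 kΩ.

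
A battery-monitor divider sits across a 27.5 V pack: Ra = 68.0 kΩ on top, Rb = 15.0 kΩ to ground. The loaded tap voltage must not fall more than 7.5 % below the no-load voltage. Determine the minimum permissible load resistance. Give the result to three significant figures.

Output resistance R_th = Ra‖Rb = (68.0 × 15.0)/83.00 = 12.29 kΩ.
The fractional drop is R_th/(R_th + R_L); requiring this ≤ 0.0750 gives R_L ≥ R_th(1/0.0750 − 1) = 12.29 × 12.33 = 152 kΩ.

R_L(min) ≈ 152 kΩ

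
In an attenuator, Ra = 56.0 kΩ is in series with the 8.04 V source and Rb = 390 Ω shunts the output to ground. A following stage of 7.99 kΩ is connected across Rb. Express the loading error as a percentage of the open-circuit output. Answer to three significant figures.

The divider's output (Thévenin) resistance is Ra‖Rb = 387.3 Ω.
Fractional drop under load = R_th/(R_th + R_L) = 387.3 / (387.3 + 7990) = 0.04623.
So the output falls by 4.62 %.

4.62 %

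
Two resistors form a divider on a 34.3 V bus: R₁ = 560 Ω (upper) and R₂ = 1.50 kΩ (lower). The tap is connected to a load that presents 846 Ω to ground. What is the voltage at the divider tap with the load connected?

The load sits in parallel with R₂: R₂‖R_L = (1500 × 846) / (1500 + 846) = 540.9 Ω.
V_out = 34.3 × 540.9 / (560 + 540.9) = 34.3 × 540.9/1101 = 16.9 V.

V_out ≈ 16.9 V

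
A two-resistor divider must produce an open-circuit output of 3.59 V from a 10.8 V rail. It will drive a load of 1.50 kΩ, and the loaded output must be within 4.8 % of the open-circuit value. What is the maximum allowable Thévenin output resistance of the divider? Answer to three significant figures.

Loading drop = R_th/(R_th + R_L) ≤ 0.0480, so R_th ≤ R_L · ε/(1−ε) = 1.50 kΩ × 0.0480/0.9520 = 75.6 Ω.

R_th ≤ 75.6 Ω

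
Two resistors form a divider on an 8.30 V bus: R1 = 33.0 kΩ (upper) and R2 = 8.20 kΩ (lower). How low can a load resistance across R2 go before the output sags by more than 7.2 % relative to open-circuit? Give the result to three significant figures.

Output resistance R_th = R1‖R2 = (33.0 × 8.20)/41.20 = 6.568 kΩ.
The fractional drop is R_th/(R_th + R_L); requiring this ≤ 0.0720 gives R_L ≥ R_th(1/0.0720 − 1) = 6.568 × 12.89 = 84.7 kΩ.

R_L(min) ≈ 84.7 kΩ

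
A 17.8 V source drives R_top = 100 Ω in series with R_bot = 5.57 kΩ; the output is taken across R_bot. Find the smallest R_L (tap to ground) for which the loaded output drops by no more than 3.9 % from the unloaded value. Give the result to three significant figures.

Output resistance R_th = R_top‖R_bot = (100 × 5570)/5670 = 98.24 Ω.
The fractional drop is R_th/(R_th + R_L); requiring this ≤ 0.0390 gives R_L ≥ R_th(1/0.0390 − 1) = 98.24 × 24.64 = 2.42 kΩ.

R_L(min) ≈ 2.42 kΩ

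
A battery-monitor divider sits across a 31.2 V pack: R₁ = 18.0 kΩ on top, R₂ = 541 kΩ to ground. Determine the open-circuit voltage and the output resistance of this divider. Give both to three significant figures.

V_th is the open-circuit tap voltage: 31.2 × 541/(18.0 + 541) = 30.2 V.
With the supply zeroed, R₁ and R₂ appear in parallel from the tap: R_th = R₁‖R₂ = (18.0 × 541)/559.0 = 17.4 kΩ.

V_th = 30.2 V, R_th = 17.4 kΩ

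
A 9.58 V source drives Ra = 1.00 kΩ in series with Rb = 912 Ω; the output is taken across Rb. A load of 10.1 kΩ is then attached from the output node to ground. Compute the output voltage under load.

The load sits in parallel with Rb: Rb‖R_L = (912 × 10100) / (912 + 10100) = 836.5 Ω.
V_out = 9.58 × 836.5 / (1000 + 836.5) = 9.58 × 836.5/1836 = 4.36 V.
(Unloaded it would have been 4.57 V.)

V_out ≈ 4.36 V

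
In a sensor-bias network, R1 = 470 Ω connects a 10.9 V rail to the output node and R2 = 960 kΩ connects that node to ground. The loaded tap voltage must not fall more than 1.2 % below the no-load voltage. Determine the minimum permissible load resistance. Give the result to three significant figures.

Output resistance R_th = R1‖R2 = (470 × 960000)/960500 = 469.8 Ω.
The fractional drop is R_th/(R_th + R_L); requiring this ≤ 0.0120 gives R_L ≥ R_th(1/0.0120 − 1) = 469.8 × 82.33 = 38.7 kΩ.

R_L(min) ≈ 38.7 kΩ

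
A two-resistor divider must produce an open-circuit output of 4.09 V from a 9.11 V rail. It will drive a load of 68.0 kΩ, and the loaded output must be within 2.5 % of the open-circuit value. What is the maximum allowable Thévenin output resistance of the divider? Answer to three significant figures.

Loading drop = R_th/(R_th + R_L) ≤ 0.0250, so R_th ≤ R_L · ε/(1−ε) = 68.0 kΩ × 0.0250/0.9750 = 1.74 kΩ.
(Any R1, R2 with R2/(R1+R2) = 0.449 and R1‖R2 ≤ 1.74 kΩ will meet the spec.)

R_th ≤ 1.74 kΩ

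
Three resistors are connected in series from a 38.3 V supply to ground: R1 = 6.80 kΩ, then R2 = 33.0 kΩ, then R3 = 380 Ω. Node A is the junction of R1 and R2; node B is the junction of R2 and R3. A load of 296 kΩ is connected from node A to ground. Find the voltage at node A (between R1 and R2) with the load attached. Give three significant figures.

Below node A the series string R2+R3 = 33380 Ω sits in parallel with the 296000 Ω load: 30000 Ω.
V_A = 38.3 × 30000/(6800 + 30000) = 31.2 V.

V ≈ 31.2 V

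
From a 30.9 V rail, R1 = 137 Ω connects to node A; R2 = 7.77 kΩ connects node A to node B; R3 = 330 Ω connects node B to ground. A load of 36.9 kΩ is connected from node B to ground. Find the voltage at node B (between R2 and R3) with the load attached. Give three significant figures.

At node B, R3 is in parallel with the load: R3‖R_L = 327.1 Ω.
Below node A the resistance is R2 + (R3‖R_L) = 8097 Ω, so V_A = 30.9 × 8097/8234 = 30.39 V.
Then V_B = V_A × (R3‖R_L)/(R2 + R3‖R_L) = 30.39 × 327.1/8097 = 1.23 V.

V ≈ 1.23 V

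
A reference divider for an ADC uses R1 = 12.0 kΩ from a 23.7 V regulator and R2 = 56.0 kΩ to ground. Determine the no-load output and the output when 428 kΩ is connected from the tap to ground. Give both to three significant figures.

Open-circuit: V = 23.7 × 56.0/(12.0 + 56.0) = 19.5 V.
With the load, R2 becomes R2‖R_L = 49.52 kΩ, so V = 23.7 × 49.52/61.52 = 19.1 V.

Unloaded: 19.5 V; loaded: 19.1 V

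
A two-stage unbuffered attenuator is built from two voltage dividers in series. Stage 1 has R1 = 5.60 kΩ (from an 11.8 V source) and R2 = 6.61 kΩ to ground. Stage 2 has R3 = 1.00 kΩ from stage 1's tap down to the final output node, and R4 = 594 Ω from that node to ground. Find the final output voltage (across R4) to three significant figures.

V_out ≈ 0.820 V

Stage 2 presents R3+R4 = 1594 Ω as a load on stage 1's tap.
Stage 1's lower leg becomes R2‖(R3+R4) = 1284 Ω, so V_mid = 11.8 × 1284/6884 = 2.201 V.
Stage 2 is itself unloaded: V_out = V_mid × R4/(R3+R4) = 2.201 × 594/1594 = 0.820 V.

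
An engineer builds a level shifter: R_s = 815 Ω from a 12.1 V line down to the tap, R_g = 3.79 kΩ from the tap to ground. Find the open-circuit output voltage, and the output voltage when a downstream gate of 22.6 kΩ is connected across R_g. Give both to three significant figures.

Open-circuit: V = 12.1 × 3790/(815 + 3790) = 9.96 V.
With the load, R_g becomes R_g‖R_L = 3246 Ω, so V = 12.1 × 3246/4061 = 9.67 V.

Unloaded: 9.96 V; loaded: 9.67 V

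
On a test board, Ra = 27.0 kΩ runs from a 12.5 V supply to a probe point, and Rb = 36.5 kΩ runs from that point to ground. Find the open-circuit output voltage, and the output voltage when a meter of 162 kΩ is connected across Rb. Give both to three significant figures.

Unloaded: 7.19 V; loaded: 6.56 V

Open-circuit: V = 12.5 × 36.5/(27.0 + 36.5) = 7.19 V.
With the load, Rb becomes Rb‖R_L = 29.79 kΩ, so V = 12.5 × 29.79/56.79 = 6.56 V.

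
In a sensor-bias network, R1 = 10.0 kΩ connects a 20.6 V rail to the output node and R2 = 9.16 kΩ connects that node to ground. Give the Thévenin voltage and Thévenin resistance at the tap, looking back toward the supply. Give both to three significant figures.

V_th = 9.85 V, R_th = 4.78 kΩ

V_th is the open-circuit tap voltage: 20.6 × 9.16/(10.0 + 9.16) = 9.85 V.
With the supply zeroed, R1 and R2 appear in parallel from the tap: R_th = R1‖R2 = (10.0 × 9.16)/19.16 = 4.78 kΩ.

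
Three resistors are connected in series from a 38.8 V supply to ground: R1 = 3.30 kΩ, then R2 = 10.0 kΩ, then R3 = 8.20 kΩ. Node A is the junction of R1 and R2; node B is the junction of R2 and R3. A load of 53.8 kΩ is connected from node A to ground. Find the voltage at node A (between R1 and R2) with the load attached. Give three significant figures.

V ≈ 31.2 V

Below node A the series string R2+R3 = 18.20 kΩ sits in parallel with the 53.8 kΩ load: 13.60 kΩ.
V_A = 38.8 × 13.60/(3.30 + 13.60) = 31.2 V.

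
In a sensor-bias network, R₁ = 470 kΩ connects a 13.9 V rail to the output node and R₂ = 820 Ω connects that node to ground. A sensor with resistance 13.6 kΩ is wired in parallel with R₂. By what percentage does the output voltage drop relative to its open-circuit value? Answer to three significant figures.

The divider's output (Thévenin) resistance is R₁‖R₂ = 818.6 Ω.
Fractional drop under load = R_th/(R_th + R_L) = 818.6 / (818.6 + 13600) = 0.05677.
So the output falls by 5.68 %.

5.68 %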